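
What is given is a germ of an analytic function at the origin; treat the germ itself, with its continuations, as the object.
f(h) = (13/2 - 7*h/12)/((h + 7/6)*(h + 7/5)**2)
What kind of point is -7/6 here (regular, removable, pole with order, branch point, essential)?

The point is a pole of order 1.

The denominator factor h + 7/6 vanishes at -7/6 and appears to the power 1; the numerator there equals 517/72, nonzero, and no other factor vanishes.
Hence a pole whose order is the multiplicity, 1.


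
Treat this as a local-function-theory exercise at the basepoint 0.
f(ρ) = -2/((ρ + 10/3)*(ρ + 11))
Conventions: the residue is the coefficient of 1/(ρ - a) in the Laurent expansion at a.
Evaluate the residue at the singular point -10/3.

At the order-1 pole -10/3 set g(ρ) = (ρ - (-10/3))*f(ρ) = -2/(ρ + 11).
Simple pole: residue = g(a) at a = -10/3, which is -6/23.

The residue is -6/23.


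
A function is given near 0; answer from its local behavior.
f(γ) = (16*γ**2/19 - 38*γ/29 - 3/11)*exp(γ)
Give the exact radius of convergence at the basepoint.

The radius of convergence is infinite.

The factor exp(γ) is entire and contributes no finite singular point.
The polynomial part has no poles.
No finite singular points: the Taylor series at 0 converges everywhere.


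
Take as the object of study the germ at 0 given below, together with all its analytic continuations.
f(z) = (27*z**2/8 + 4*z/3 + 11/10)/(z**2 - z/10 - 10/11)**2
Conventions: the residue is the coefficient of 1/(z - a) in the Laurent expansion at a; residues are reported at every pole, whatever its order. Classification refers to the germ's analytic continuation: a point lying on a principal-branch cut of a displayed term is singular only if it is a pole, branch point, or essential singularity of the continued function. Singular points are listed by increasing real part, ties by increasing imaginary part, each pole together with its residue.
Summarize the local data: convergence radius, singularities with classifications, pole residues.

Denominator factor (z**2 - z/10 - 10/11)^2: discriminant 4011/1100, real irrational roots 1/20 + (1/220)*sqrt(44121) and 1/20 - (1/220)*sqrt(44121); poles of order 2, moduli 1/20 + (1/220)*sqrt(44121) and -1/20 + (1/220)*sqrt(44121).
The radius of convergence is the smallest modulus among the singular points: -1/20 + (1/220)*sqrt(44121).
The factor z**2 - z/10 - 10/11 splits as (z - a)(z - a') with a = 1/20 - (1/220)*sqrt(44121), a' = 1/20 + (1/220)*sqrt(44121). At the order-2 pole a set g(z) = (z - a)^2*f(z) = [27*z**2/8 + 4*z/3 + 11/10] / (z - a')^2.
Order-2 pole: residue = g'(a); g'(1/20 - (1/220)*sqrt(44121)) = -(125500/48264363)*sqrt(44121), so the residue is -(125500/48264363)*sqrt(44121).
The factor z**2 - z/10 - 10/11 splits as (z - a)(z - a') with a = 1/20 + (1/220)*sqrt(44121), a' = 1/20 - (1/220)*sqrt(44121). At the order-2 pole a set g(z) = (z - a)^2*f(z) = [27*z**2/8 + 4*z/3 + 11/10] / (z - a')^2.
Order-2 pole: residue = g'(a); g'(1/20 + (1/220)*sqrt(44121)) = (125500/48264363)*sqrt(44121), so the residue is (125500/48264363)*sqrt(44121).
List the singular points by increasing real part (a conjugate pair: the negative imaginary part first).

Radius of convergence at 0: -1/20 + (1/220)*sqrt(44121).
At 1/20 - (1/220)*sqrt(44121): a pole of order 2; residue -(125500/48264363)*sqrt(44121).
At 1/20 + (1/220)*sqrt(44121): a pole of order 2; residue (125500/48264363)*sqrt(44121).


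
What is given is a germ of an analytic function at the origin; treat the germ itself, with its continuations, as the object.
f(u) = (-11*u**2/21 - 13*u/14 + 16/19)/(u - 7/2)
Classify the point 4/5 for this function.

The point is a regular point.

Denominator factors: u - 7/2 = -27/10 at u = 4/5 — none vanishes.
So the germ continues analytically to 4/5.


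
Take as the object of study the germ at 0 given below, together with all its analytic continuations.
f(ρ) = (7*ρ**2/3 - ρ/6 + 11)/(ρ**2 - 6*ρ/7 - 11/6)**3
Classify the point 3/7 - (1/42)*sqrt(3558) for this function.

The point is a pole of order 3.

The denominator factor ρ**2 - 6*ρ/7 - 11/6 vanishes at 3/7 - (1/42)*sqrt(3558) and appears to the power 3; the numerator there equals 1012/63 - (11/252)*sqrt(3558), nonzero, and no other factor vanishes.
Hence a pole whose order is the multiplicity, 3.


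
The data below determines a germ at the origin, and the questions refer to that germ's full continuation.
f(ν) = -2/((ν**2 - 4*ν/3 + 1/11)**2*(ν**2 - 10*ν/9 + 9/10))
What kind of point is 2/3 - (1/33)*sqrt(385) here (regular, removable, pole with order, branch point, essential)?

The point is a pole of order 2.

The denominator factor ν**2 - 4*ν/3 + 1/11 vanishes at 2/3 - (1/33)*sqrt(385) and appears to the power 2; the numerator there equals -2, nonzero, and no other factor vanishes.
Hence a pole whose order is the multiplicity, 2.


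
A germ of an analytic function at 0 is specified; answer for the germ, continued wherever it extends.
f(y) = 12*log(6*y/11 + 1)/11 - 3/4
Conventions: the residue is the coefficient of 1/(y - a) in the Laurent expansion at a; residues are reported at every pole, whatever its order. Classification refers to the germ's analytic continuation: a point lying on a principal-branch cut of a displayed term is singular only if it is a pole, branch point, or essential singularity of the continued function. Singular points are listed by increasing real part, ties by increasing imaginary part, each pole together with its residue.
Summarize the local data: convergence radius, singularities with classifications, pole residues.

Radius of convergence at 0: 11/6.
At -11/6: a logarithmic branch point.

Branch term (12/11)*log(1 - y/(-11/6)): its argument vanishes at y = -11/6, a logarithmic branch point, modulus 11/6.
The radius of convergence is the smallest modulus among the singular points: 11/6.


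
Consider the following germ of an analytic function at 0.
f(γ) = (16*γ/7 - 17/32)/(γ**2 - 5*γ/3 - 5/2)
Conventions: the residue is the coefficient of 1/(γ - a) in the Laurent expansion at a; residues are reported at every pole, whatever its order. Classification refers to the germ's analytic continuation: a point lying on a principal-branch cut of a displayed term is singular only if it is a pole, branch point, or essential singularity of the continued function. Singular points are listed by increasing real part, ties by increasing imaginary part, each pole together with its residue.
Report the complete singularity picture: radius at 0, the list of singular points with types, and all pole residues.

Denominator factor (γ**2 - 5*γ/3 - 5/2): discriminant 115/9, real irrational roots 5/6 + (1/6)*sqrt(115) and 5/6 - (1/6)*sqrt(115); poles of order 1, moduli 5/6 + (1/6)*sqrt(115) and -5/6 + (1/6)*sqrt(115).
The radius of convergence is the smallest modulus among the singular points: -5/6 + (1/6)*sqrt(115).
The factor γ**2 - 5*γ/3 - 5/2 splits as (γ - a)(γ - a') with a = 5/6 - (1/6)*sqrt(115), a' = 5/6 + (1/6)*sqrt(115). At the order-1 pole a set g(γ) = (γ - a)*f(γ) = [16*γ/7 - 17/32] / (γ - a').
Simple pole: residue = g(a) at a = 5/6 - (1/6)*sqrt(115), which is 8/7 - (923/25760)*sqrt(115).
The factor γ**2 - 5*γ/3 - 5/2 splits as (γ - a)(γ - a') with a = 5/6 + (1/6)*sqrt(115), a' = 5/6 - (1/6)*sqrt(115). At the order-1 pole a set g(γ) = (γ - a)*f(γ) = [16*γ/7 - 17/32] / (γ - a').
Simple pole: residue = g(a) at a = 5/6 + (1/6)*sqrt(115), which is 8/7 + (923/25760)*sqrt(115).
List the singular points by increasing real part (a conjugate pair: the negative imaginary part first).

Radius of convergence at 0: -5/6 + (1/6)*sqrt(115).
At 5/6 - (1/6)*sqrt(115): a pole of order 1; residue 8/7 - (923/25760)*sqrt(115).
At 5/6 + (1/6)*sqrt(115): a pole of order 1; residue 8/7 + (923/25760)*sqrt(115).


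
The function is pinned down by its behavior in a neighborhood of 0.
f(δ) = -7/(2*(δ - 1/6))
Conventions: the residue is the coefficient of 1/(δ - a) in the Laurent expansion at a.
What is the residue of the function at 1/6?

At the order-1 pole 1/6 set g(δ) = (δ - (1/6))*f(δ) = -7/2.
Simple pole: residue = g(a) at a = 1/6, which is -7/2.

The residue is -7/2.


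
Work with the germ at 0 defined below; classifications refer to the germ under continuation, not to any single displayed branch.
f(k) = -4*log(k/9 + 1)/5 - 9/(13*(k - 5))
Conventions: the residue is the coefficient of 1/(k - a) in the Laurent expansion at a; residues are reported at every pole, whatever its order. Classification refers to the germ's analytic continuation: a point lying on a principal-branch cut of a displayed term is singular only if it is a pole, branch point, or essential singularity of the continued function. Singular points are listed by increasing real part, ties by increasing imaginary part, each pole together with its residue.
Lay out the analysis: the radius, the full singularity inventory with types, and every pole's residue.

Denominator factor (k - 5): pole of order 1 at 5, modulus 5.
Branch term (-4/5)*log(1 - k/(-9)): its argument vanishes at k = -9, a logarithmic branch point, modulus 9.
The radius of convergence is the smallest modulus among the singular points: 5.
The branch term is analytic at 5 and contributes nothing to the residue; only the rational part matters.
At the order-1 pole 5 set g(k) = (k - (5))*(rational part) = -9/13.
Simple pole: residue = g(a) at a = 5, which is -9/13.
List the singular points by increasing real part (a conjugate pair: the negative imaginary part first).

Radius of convergence at 0: 5.
At -9: a logarithmic branch point.
At 5: a pole of order 1; residue -9/13.


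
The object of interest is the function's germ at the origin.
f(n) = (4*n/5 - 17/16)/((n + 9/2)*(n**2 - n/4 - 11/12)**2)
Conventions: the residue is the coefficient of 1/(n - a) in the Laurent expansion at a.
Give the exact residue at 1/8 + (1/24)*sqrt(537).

The factor n**2 - n/4 - 11/12 splits as (n - a)(n - a') with a = 1/8 + (1/24)*sqrt(537), a' = 1/8 - (1/24)*sqrt(537). At the order-2 pole a set g(n) = (n - a)^2*f(n) = [(4*n/5 - 17/16)/(n + 9/2)] / (n - a')^2.
Order-2 pole: residue = g'(a); g'(1/8 + (1/24)*sqrt(537)) = 6714/1205405 + (73125714/38622381605)*sqrt(537), so the residue is 6714/1205405 + (73125714/38622381605)*sqrt(537).

The residue is 6714/1205405 + (73125714/38622381605)*sqrt(537).


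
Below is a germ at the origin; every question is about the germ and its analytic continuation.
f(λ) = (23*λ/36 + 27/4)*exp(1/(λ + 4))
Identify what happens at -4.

The exponent 1/(λ - (-4)) has a pole at -4, so exp(1/(λ - (-4))) takes every nonzero value near it: an essential singularity (not a pole of any order).

The point is an essential singularity.


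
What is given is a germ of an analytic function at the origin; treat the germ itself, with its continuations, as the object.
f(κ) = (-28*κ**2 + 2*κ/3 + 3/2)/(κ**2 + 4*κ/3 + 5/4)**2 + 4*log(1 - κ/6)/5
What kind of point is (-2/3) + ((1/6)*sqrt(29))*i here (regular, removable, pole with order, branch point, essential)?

The point is a pole of order 2.

The denominator factor κ**2 + 4*κ/3 + 5/4 vanishes at (-2/3) + ((1/6)*sqrt(29))*i and appears to the power 2; the numerator there equals (67/6) + ((19/3)*sqrt(29))*i, nonzero, and no other factor vanishes.
The branch terms are analytic at this point.
Hence a pole whose order is the multiplicity, 2.


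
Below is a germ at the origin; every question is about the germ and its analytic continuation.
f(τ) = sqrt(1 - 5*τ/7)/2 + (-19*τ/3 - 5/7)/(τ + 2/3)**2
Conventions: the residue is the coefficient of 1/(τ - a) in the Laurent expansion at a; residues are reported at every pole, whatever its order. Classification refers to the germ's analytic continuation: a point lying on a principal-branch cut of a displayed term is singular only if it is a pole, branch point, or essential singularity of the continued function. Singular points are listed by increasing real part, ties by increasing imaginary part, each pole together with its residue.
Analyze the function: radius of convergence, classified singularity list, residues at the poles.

Radius of convergence at 0: 2/3.
At -2/3: a pole of order 2; residue -19/3.
At 7/5: an algebraic (square-root) branch point.

Denominator factor (τ + 2/3)^2: pole of order 2 at -2/3, modulus 2/3.
Branch term (1/2)*sqrt(1 - τ/(7/5)): its argument vanishes at τ = 7/5, a square-root branch point, modulus 7/5.
The radius of convergence is the smallest modulus among the singular points: 2/3.
The branch term is analytic at -2/3 and contributes nothing to the residue; only the rational part matters.
At the order-2 pole -2/3 set g(τ) = (τ - (-2/3))^2*(rational part) = -19*τ/3 - 5/7.
Order-2 pole: residue = g'(a); g'(-2/3) = -19/3, so the residue is -19/3.
List the singular points by increasing real part (a conjugate pair: the negative imaginary part first).


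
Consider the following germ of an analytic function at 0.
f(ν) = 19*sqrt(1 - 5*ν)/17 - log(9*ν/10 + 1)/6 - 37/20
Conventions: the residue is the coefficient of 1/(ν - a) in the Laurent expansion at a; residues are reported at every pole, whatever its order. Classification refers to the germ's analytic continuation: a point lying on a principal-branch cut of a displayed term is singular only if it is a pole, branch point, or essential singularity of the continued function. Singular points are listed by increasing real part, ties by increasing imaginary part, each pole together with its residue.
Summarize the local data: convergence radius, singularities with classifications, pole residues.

Branch term (-1/6)*log(1 - ν/(-10/9)): its argument vanishes at ν = -10/9, a logarithmic branch point, modulus 10/9.
Branch term (19/17)*sqrt(1 - ν/(1/5)): its argument vanishes at ν = 1/5, a square-root branch point, modulus 1/5.
The radius of convergence is the smallest modulus among the singular points: 1/5.
List the singular points by increasing real part (a conjugate pair: the negative imaginary part first).

Radius of convergence at 0: 1/5.
At -10/9: a logarithmic branch point.
At 1/5: an algebraic (square-root) branch point.


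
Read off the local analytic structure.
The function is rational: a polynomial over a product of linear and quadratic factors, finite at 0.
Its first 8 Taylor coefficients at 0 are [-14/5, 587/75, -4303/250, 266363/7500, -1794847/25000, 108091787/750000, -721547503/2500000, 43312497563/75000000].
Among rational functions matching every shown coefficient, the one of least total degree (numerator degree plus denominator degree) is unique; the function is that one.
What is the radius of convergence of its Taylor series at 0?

No rational of total degree below 3 reproduces all 8 coefficients; solving the [1/2] Pade equations on them gives f(ζ) = (4*ζ/21 - 2)/((ζ + 1/2)*(ζ + 10/7)), whose expansion matches every shown term.
Denominator factor (ζ + 1/2): pole of order 1 at -1/2, modulus 1/2.
Denominator factor (ζ + 10/7): pole of order 1 at -10/7, modulus 10/7.
The radius of convergence is the smallest modulus among the singular points: 1/2.

The radius of convergence is 1/2.


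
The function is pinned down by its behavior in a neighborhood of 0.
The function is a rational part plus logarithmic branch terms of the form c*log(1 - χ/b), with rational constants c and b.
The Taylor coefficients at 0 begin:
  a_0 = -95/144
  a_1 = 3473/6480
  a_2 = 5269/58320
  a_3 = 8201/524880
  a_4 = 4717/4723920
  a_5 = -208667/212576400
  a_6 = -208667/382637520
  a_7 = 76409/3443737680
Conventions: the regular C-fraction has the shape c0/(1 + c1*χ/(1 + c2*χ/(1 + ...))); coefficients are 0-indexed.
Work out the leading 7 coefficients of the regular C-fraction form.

Taylor coefficients (read off): a_0 = -95/144, a_1 = 3473/6480, a_2 = 5269/58320, a_3 = 8201/524880, a_4 = 4717/4723920, a_5 = -208667/212576400, a_6 = -208667/382637520.
c0 = a_0 = -95/144. Peel one level at a time: if S = 1 + c*χ/S' with S'(0) = 1, then c is the χ-coefficient of S and S' = c*χ/(S - 1).
S_1 = c0/f = 1 + (3473/4275)*χ + (14564504/18275625)*χ^2 + ...; c1 = 3473/4275.
S_2 = c1*χ/(S_1 - 1) = 1 + (-14564504/14847075)*χ + (-26656/36185187)*χ^2 + ...; c2 = -14564504/14847075.
S_3 = c2*χ/(S_2 - 1) = 1 + (-4748100/6322815299)*χ + (10730586300/3314449636969)*χ^2 + ...; c3 = -4748100/6322815299.
S_4 = c3*χ/(S_3 - 1) = 1 + (934018201/216646997)*χ + (39755431/1911735)*χ^2 + ...; c4 = 934018201/216646997.
S_5 = c4*χ/(S_4 - 1) = 1 + (-20839984661/4320472905)*χ + (200543756793526/1318161579185025)*χ^2 + ...; c5 = -20839984661/4320472905.
S_6 = c5*χ/(S_5 - 1) = 1 + (13108421438/415600448265)*χ + ...; c6 = 13108421438/415600448265.

The regular C-fraction coefficients are [-95/144, 3473/4275, -14564504/14847075, -4748100/6322815299, 934018201/216646997, -20839984661/4320472905, 13108421438/415600448265].


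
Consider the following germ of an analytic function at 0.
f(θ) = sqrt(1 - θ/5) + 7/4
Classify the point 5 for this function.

The term (1)*sqrt(1 - θ/(5)) has argument 1 - 5/(5) = 0 at 5: a square-root (algebraic, two-sheeted) branch point; the remaining terms are analytic or single-valued there.

The point is an algebraic (square-root) branch point.


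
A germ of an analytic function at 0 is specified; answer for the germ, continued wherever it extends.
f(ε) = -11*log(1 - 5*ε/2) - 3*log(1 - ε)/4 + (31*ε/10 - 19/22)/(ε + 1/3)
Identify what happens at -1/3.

The denominator factor ε + 1/3 vanishes at -1/3 and appears to the power 1; the numerator there equals -313/165, nonzero, and no other factor vanishes.
The branch terms are analytic at this point.
Hence a pole whose order is the multiplicity, 1.

The point is a pole of order 1.


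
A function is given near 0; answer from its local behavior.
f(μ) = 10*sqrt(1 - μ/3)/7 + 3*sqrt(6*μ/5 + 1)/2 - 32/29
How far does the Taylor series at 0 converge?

The radius of convergence is 5/6.

Branch term (10/7)*sqrt(1 - μ/(3)): its argument vanishes at μ = 3, a square-root branch point, modulus 3.
Branch term (3/2)*sqrt(1 - μ/(-5/6)): its argument vanishes at μ = -5/6, a square-root branch point, modulus 5/6.
The radius of convergence is the smallest modulus among the singular points: 5/6.


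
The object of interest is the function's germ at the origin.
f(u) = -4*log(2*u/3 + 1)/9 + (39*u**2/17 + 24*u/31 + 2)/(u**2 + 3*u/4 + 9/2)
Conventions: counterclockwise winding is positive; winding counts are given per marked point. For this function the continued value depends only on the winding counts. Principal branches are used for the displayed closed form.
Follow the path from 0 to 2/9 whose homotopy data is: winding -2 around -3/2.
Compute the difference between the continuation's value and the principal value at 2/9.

The rational part is single-valued and drops out of the difference; each branch term changes only by its own monodromy.
(-4/9)*log(1 - u/(-3/2)): each positive loop around -3/2 adds 2*pi*i to the log, so winding -2 contributes (-4/9)*(-2)*2*pi*i = (16/9)*pi*i.
Summing the contributions at u = 2/9 gives (16/9)*pi*i.

Continued minus principal equals (16/9)*pi*i.


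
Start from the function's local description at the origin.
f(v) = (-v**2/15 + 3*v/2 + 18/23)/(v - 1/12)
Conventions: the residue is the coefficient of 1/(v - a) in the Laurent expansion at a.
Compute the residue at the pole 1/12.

At the order-1 pole 1/12 set g(v) = (v - (1/12))*f(v) = -v**2/15 + 3*v/2 + 18/23.
Simple pole: residue = g(a) at a = 1/12, which is 45067/49680.

The residue is 45067/49680.


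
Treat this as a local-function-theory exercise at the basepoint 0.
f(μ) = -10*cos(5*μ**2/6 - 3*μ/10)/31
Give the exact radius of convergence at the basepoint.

The factor cos(5*μ**2/6 - 3*μ/10) is entire and contributes no finite singular point.
The polynomial part has no poles.
No finite singular points: the Taylor series at 0 converges everywhere.

The radius of convergence is infinite.


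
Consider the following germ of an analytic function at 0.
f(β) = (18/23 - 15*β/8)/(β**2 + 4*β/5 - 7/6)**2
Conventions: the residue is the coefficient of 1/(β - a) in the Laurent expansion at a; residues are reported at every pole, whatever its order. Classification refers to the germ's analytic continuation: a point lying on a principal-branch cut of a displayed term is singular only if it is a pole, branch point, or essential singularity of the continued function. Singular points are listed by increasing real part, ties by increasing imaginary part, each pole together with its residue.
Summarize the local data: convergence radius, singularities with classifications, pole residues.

Radius of convergence at 0: -2/5 + (1/30)*sqrt(1194).
At -2/5 - (1/30)*sqrt(1194): a pole of order 2; residue (52875/7286584)*sqrt(1194).
At -2/5 + (1/30)*sqrt(1194): a pole of order 2; residue -(52875/7286584)*sqrt(1194).

Denominator factor (β**2 + 4*β/5 - 7/6)^2: discriminant 398/75, real irrational roots -2/5 + (1/30)*sqrt(1194) and -2/5 - (1/30)*sqrt(1194); poles of order 2, moduli -2/5 + (1/30)*sqrt(1194) and 2/5 + (1/30)*sqrt(1194).
The radius of convergence is the smallest modulus among the singular points: -2/5 + (1/30)*sqrt(1194).
The factor β**2 + 4*β/5 - 7/6 splits as (β - a)(β - a') with a = -2/5 - (1/30)*sqrt(1194), a' = -2/5 + (1/30)*sqrt(1194). At the order-2 pole a set g(β) = (β - a)^2*f(β) = [18/23 - 15*β/8] / (β - a')^2.
Order-2 pole: residue = g'(a); g'(-2/5 - (1/30)*sqrt(1194)) = (52875/7286584)*sqrt(1194), so the residue is (52875/7286584)*sqrt(1194).
The factor β**2 + 4*β/5 - 7/6 splits as (β - a)(β - a') with a = -2/5 + (1/30)*sqrt(1194), a' = -2/5 - (1/30)*sqrt(1194). At the order-2 pole a set g(β) = (β - a)^2*f(β) = [18/23 - 15*β/8] / (β - a')^2.
Order-2 pole: residue = g'(a); g'(-2/5 + (1/30)*sqrt(1194)) = -(52875/7286584)*sqrt(1194), so the residue is -(52875/7286584)*sqrt(1194).
List the singular points by increasing real part (a conjugate pair: the negative imaginary part first).


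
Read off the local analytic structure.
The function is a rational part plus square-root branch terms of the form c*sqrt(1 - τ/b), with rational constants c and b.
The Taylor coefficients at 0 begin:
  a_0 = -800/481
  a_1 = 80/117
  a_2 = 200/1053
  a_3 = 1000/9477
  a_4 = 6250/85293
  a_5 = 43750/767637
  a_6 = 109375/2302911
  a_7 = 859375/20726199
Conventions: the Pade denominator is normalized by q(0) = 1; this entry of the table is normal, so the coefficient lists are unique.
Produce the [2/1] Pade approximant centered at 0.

Taylor coefficients needed (read off): a_0 = -800/481, a_1 = 80/117, a_2 = 200/1053, a_3 = 1000/9477.
Write the denominator as Q(τ) = 1 + q1*τ. Requiring Q*f - P = O(τ^4) with deg P <= 2 kills the coefficients of τ^3..τ^3 in Q*f:
  τ^3: a_3 + q1*a_2 = 0, i.e. 1000/9477 + (200/1053)*q1 = 0.
Solving this linear system: q1 = -5/9.
The numerator is Q*f truncated at degree 2: P0 = a_0 = -800/481; P1 = a_1 + q1*a_0 = 2320/1443; P2 = a_2 + q1*a_1 = -200/1053.

The Pade approximant has numerator coefficients [-800/481, 2320/1443, -200/1053]; denominator coefficients [1, -5/9].


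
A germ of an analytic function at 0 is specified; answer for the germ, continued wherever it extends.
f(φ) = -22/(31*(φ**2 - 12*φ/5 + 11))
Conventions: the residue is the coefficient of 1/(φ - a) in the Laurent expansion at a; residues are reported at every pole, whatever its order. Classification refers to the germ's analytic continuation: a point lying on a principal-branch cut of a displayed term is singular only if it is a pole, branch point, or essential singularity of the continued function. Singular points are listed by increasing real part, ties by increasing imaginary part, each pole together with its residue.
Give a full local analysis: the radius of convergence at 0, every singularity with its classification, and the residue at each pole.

Denominator factor (φ**2 - 12*φ/5 + 11): discriminant -956/25, complex-conjugate roots (6/5) + ((1/5)*sqrt(239))*i and (6/5) - ((1/5)*sqrt(239))*i; poles of order 1, moduli sqrt(11) and sqrt(11).
The radius of convergence is the smallest modulus among the singular points: sqrt(11).
The factor φ**2 - 12*φ/5 + 11 splits as (φ - a)(φ - a') with a = (6/5) - ((1/5)*sqrt(239))*i, a' = (6/5) + ((1/5)*sqrt(239))*i. At the order-1 pole a set g(φ) = (φ - a)*f(φ) = [-22/31] / (φ - a').
Simple pole: residue = g(a) at a = (6/5) - ((1/5)*sqrt(239))*i, which is -((55/7409)*sqrt(239))*i.
The factor φ**2 - 12*φ/5 + 11 splits as (φ - a)(φ - a') with a = (6/5) + ((1/5)*sqrt(239))*i, a' = (6/5) - ((1/5)*sqrt(239))*i. At the order-1 pole a set g(φ) = (φ - a)*f(φ) = [-22/31] / (φ - a').
Simple pole: residue = g(a) at a = (6/5) + ((1/5)*sqrt(239))*i, which is ((55/7409)*sqrt(239))*i.
List the singular points by increasing real part (a conjugate pair: the negative imaginary part first).

Radius of convergence at 0: sqrt(11).
At (6/5) - ((1/5)*sqrt(239))*i: a pole of order 1; residue -((55/7409)*sqrt(239))*i.
At (6/5) + ((1/5)*sqrt(239))*i: a pole of order 1; residue ((55/7409)*sqrt(239))*i.


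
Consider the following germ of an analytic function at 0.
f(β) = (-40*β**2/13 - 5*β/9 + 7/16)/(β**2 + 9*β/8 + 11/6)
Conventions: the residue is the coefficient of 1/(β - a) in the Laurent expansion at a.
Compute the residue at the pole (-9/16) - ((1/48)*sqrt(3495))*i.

The residue is (170/117) + ((2773/90870)*sqrt(3495))*i.

The factor β**2 + 9*β/8 + 11/6 splits as (β - a)(β - a') with a = (-9/16) - ((1/48)*sqrt(3495))*i, a' = (-9/16) + ((1/48)*sqrt(3495))*i. At the order-1 pole a set g(β) = (β - a)*f(β) = [-40*β**2/13 - 5*β/9 + 7/16] / (β - a').
Simple pole: residue = g(a) at a = (-9/16) - ((1/48)*sqrt(3495))*i, which is (170/117) + ((2773/90870)*sqrt(3495))*i.


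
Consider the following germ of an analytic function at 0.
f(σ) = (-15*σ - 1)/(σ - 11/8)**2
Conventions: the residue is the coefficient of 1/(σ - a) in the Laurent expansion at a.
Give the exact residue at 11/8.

At the order-2 pole 11/8 set g(σ) = (σ - (11/8))^2*f(σ) = -15*σ - 1.
Order-2 pole: residue = g'(a); g'(11/8) = -15, so the residue is -15.

The residue is -15.


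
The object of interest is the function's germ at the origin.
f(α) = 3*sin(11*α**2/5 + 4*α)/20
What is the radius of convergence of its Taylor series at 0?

The radius of convergence is infinite.

The factor sin(11*α**2/5 + 4*α) is entire and contributes no finite singular point.
The polynomial part has no poles.
No finite singular points: the Taylor series at 0 converges everywhere.


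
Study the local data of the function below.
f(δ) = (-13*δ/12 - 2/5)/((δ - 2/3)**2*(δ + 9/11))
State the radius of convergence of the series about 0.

The radius of convergence is 2/3.

Denominator factor (δ - 2/3)^2: pole of order 2 at 2/3, modulus 2/3.
Denominator factor (δ + 9/11): pole of order 1 at -9/11, modulus 9/11.
The radius of convergence is the smallest modulus among the singular points: 2/3.


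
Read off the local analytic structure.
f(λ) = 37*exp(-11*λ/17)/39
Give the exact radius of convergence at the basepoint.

The radius of convergence is infinite.

The factor exp(-11*λ/17) is entire and contributes no finite singular point.
The polynomial part has no poles.
No finite singular points: the Taylor series at 0 converges everywhere.


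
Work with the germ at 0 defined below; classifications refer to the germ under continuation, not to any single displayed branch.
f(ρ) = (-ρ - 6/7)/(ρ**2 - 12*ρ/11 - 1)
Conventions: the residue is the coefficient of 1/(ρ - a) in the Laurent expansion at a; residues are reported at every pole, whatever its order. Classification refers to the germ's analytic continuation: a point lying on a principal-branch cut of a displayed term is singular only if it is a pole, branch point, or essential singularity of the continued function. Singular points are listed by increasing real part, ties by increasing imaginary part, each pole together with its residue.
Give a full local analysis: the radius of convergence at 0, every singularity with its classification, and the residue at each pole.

Denominator factor (ρ**2 - 12*ρ/11 - 1): discriminant 628/121, real irrational roots 6/11 + (1/11)*sqrt(157) and 6/11 - (1/11)*sqrt(157); poles of order 1, moduli 6/11 + (1/11)*sqrt(157) and -6/11 + (1/11)*sqrt(157).
The radius of convergence is the smallest modulus among the singular points: -6/11 + (1/11)*sqrt(157).
The factor ρ**2 - 12*ρ/11 - 1 splits as (ρ - a)(ρ - a') with a = 6/11 - (1/11)*sqrt(157), a' = 6/11 + (1/11)*sqrt(157). At the order-1 pole a set g(ρ) = (ρ - a)*f(ρ) = [-ρ - 6/7] / (ρ - a').
Simple pole: residue = g(a) at a = 6/11 - (1/11)*sqrt(157), which is -1/2 + (54/1099)*sqrt(157).
The factor ρ**2 - 12*ρ/11 - 1 splits as (ρ - a)(ρ - a') with a = 6/11 + (1/11)*sqrt(157), a' = 6/11 - (1/11)*sqrt(157). At the order-1 pole a set g(ρ) = (ρ - a)*f(ρ) = [-ρ - 6/7] / (ρ - a').
Simple pole: residue = g(a) at a = 6/11 + (1/11)*sqrt(157), which is -1/2 - (54/1099)*sqrt(157).
List the singular points by increasing real part (a conjugate pair: the negative imaginary part first).

Radius of convergence at 0: -6/11 + (1/11)*sqrt(157).
At 6/11 - (1/11)*sqrt(157): a pole of order 1; residue -1/2 + (54/1099)*sqrt(157).
At 6/11 + (1/11)*sqrt(157): a pole of order 1; residue -1/2 - (54/1099)*sqrt(157).


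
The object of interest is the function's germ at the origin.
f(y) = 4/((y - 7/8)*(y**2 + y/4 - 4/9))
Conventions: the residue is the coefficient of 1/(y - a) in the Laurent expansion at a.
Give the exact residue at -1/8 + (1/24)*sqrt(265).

The residue is -1152/311 - (27648/82415)*sqrt(265).

The factor y**2 + y/4 - 4/9 splits as (y - a)(y - a') with a = -1/8 + (1/24)*sqrt(265), a' = -1/8 - (1/24)*sqrt(265). At the order-1 pole a set g(y) = (y - a)*f(y) = [4/(y - 7/8)] / (y - a').
Simple pole: residue = g(a) at a = -1/8 + (1/24)*sqrt(265), which is -1152/311 - (27648/82415)*sqrt(265).


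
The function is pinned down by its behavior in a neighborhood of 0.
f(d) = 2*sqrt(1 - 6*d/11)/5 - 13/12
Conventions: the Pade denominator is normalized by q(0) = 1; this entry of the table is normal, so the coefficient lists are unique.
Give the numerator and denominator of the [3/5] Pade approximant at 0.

Taylor coefficients needed (expand at 0): a_0 = -41/60, a_1 = -6/55, a_2 = -9/605, a_3 = -27/6655, a_4 = -81/58564, a_5 = -1701/3221020, a_6 = -15309/70862440, a_7 = -6561/70862440, a_8 = -255879/6235894720.
Write the denominator as Q(d) = 1 + q1*d + q2*d^2 + q3*d^3 + q4*d^4 + q5*d^5. Requiring Q*f - P = O(d^9) with deg P <= 3 kills the coefficients of d^4..d^8 in Q*f:
  d^4: a_4 + q1*a_3 + q2*a_2 + q3*a_1 + q4*a_0 = 0, i.e. -81/58564 + (-27/6655)*q1 + (-9/605)*q2 + (-6/55)*q3 + (-41/60)*q4 = 0.
  d^5: a_5 + q1*a_4 + q2*a_3 + q3*a_2 + q4*a_1 + q5*a_0 = 0, i.e. -1701/3221020 + (-81/58564)*q1 + (-27/6655)*q2 + (-9/605)*q3 + (-6/55)*q4 + (-41/60)*q5 = 0.
  d^6: a_6 + q1*a_5 + q2*a_4 + q3*a_3 + q4*a_2 + q5*a_1 = 0, i.e. -15309/70862440 + (-1701/3221020)*q1 + (-81/58564)*q2 + (-27/6655)*q3 + (-9/605)*q4 + (-6/55)*q5 = 0.
  d^7: a_7 + q1*a_6 + q2*a_5 + q3*a_4 + q4*a_3 + q5*a_2 = 0, i.e. -6561/70862440 + (-15309/70862440)*q1 + (-1701/3221020)*q2 + (-81/58564)*q3 + (-27/6655)*q4 + (-9/605)*q5 = 0.
  d^8: a_8 + q1*a_7 + q2*a_6 + q3*a_5 + q4*a_4 + q5*a_3 = 0, i.e. -255879/6235894720 + (-6561/70862440)*q1 + (-15309/70862440)*q2 + (-1701/3221020)*q3 + (-81/58564)*q4 + (-27/6655)*q5 = 0.
Solving this linear system: q1 = -275985/338008, q2 = 649755/3718088, q3 = -463725/81797936, q4 = -8505/112472162, q5 = -110079/4948775128.
The numerator is Q*f truncated at degree 3: P0 = a_0 = -41/60; P1 = a_1 + q1*a_0 = 3034323/6760160; P2 = a_2 + q1*a_1 + q2*a_0 = -3362553/74361760; P3 = a_3 + q1*a_2 + q2*a_1 + q3*a_0 = -11616993/1635958720.

The Pade approximant has numerator coefficients [-41/60, 3034323/6760160, -3362553/74361760, -11616993/1635958720]; denominator coefficients [1, -275985/338008, 649755/3718088, -463725/81797936, -8505/112472162, -110079/4948775128].


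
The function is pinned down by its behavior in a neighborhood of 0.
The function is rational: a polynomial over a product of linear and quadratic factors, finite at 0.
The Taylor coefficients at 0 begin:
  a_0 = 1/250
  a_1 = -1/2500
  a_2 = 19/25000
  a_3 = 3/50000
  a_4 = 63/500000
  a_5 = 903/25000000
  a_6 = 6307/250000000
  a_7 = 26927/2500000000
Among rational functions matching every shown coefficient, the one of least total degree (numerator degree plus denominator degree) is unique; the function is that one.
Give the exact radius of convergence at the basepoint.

The radius of convergence is 2.

No rational of total degree below 4 reproduces all 8 coefficients; solving the [0/4] Pade equations on them gives f(ψ) = -1/((ψ - 2)*(ψ + 5)**3), whose expansion matches every shown term.
Denominator factor (ψ + 5)^3: pole of order 3 at -5, modulus 5.
Denominator factor (ψ - 2): pole of order 1 at 2, modulus 2.
The radius of convergence is the smallest modulus among the singular points: 2.


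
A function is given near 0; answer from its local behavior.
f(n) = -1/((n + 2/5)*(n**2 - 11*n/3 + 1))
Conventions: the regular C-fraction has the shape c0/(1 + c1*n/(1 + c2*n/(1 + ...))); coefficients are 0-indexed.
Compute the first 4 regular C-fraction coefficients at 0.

Taylor coefficients (expand at 0): a_0 = -5/2, a_1 = -35/12, a_2 = -1715/72, a_3 = -19595/432.
c0 = a_0 = -5/2. Peel one level at a time: if S = 1 + c*n/S' with S'(0) = 1, then c is the n-coefficient of S and S' = c*n/(S - 1).
S_1 = c0/f = 1 + (-7/6)*n + (-49/6)*n^2 + ...; c1 = -7/6.
S_2 = c1*n/(S_1 - 1) = 1 + (-7)*n + (358/7)*n^2 + ...; c2 = -7.
S_3 = c2*n/(S_2 - 1) = 1 + (358/49)*n + ...; c3 = 358/49.

The regular C-fraction coefficients are [-5/2, -7/6, -7, 358/49].


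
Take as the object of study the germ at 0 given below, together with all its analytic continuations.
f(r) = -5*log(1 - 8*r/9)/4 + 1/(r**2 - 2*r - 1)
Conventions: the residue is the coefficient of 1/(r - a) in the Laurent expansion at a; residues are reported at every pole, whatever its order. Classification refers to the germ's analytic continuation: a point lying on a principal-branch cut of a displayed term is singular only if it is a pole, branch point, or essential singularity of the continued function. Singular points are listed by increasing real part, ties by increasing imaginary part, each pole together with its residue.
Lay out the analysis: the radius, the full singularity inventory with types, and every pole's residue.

Radius of convergence at 0: -1 + sqrt(2).
At 1 - sqrt(2): a pole of order 1; residue -(1/4)*sqrt(2).
At 9/8: a logarithmic branch point.
At 1 + sqrt(2): a pole of order 1; residue (1/4)*sqrt(2).

Denominator factor (r**2 - 2*r - 1): discriminant 8, real irrational roots 1 + sqrt(2) and 1 - sqrt(2); poles of order 1, moduli 1 + sqrt(2) and -1 + sqrt(2).
Branch term (-5/4)*log(1 - r/(9/8)): its argument vanishes at r = 9/8, a logarithmic branch point, modulus 9/8.
The radius of convergence is the smallest modulus among the singular points: -1 + sqrt(2).
The branch term is analytic at 1 - sqrt(2) and contributes nothing to the residue; only the rational part matters.
The factor r**2 - 2*r - 1 splits as (r - a)(r - a') with a = 1 - sqrt(2), a' = 1 + sqrt(2). At the order-1 pole a set g(r) = (r - a)*(rational part) = [1] / (r - a').
Simple pole: residue = g(a) at a = 1 - sqrt(2), which is -(1/4)*sqrt(2).
The branch term is analytic at 1 + sqrt(2) and contributes nothing to the residue; only the rational part matters.
The factor r**2 - 2*r - 1 splits as (r - a)(r - a') with a = 1 + sqrt(2), a' = 1 - sqrt(2). At the order-1 pole a set g(r) = (r - a)*(rational part) = [1] / (r - a').
Simple pole: residue = g(a) at a = 1 + sqrt(2), which is (1/4)*sqrt(2).
List the singular points by increasing real part (a conjugate pair: the negative imaginary part first).


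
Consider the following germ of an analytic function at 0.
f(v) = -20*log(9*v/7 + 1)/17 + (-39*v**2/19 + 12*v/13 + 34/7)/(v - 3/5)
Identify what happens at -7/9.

The term (-20/17)*log(1 - v/(-7/9)) has argument 1 - -7/9/(-7/9) = 0 at -7/9: a logarithmic (infinitely-sheeted) branch point; the remaining terms are analytic or single-valued there.

The point is a logarithmic branch point.


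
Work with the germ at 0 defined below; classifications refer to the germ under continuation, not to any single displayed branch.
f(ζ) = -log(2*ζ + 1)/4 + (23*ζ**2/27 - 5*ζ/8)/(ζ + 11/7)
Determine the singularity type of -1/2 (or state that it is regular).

The point is a logarithmic branch point.

The term (-1/4)*log(1 - ζ/(-1/2)) has argument 1 - -1/2/(-1/2) = 0 at -1/2: a logarithmic (infinitely-sheeted) branch point; the remaining terms are analytic or single-valued there.


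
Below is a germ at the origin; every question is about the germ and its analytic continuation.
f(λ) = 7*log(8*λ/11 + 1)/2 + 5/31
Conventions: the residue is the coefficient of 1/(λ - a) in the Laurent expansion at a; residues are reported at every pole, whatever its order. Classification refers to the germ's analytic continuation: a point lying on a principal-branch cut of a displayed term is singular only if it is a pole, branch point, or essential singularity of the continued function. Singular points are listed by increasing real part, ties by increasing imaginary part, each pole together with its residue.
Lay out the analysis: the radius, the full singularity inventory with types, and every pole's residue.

Branch term (7/2)*log(1 - λ/(-11/8)): its argument vanishes at λ = -11/8, a logarithmic branch point, modulus 11/8.
The radius of convergence is the smallest modulus among the singular points: 11/8.

Radius of convergence at 0: 11/8.
At -11/8: a logarithmic branch point.


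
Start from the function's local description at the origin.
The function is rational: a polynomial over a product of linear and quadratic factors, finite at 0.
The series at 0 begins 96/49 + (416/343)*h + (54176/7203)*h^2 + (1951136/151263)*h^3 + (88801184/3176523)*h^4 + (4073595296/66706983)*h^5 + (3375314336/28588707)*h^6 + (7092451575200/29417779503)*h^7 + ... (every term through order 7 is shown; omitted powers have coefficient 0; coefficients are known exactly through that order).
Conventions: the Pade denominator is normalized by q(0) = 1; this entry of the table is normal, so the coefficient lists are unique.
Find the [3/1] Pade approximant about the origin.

The Pade approximant has numerator coefficients [96/49, -63436416/20913739, 716285952/146396173, -3485976576/1024773211]; denominator coefficients [1, -2775037/1280433].


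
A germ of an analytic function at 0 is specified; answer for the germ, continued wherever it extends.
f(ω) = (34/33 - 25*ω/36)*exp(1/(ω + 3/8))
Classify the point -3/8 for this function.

The exponent 1/(ω - (-3/8)) has a pole at -3/8, so exp(1/(ω - (-3/8))) takes every nonzero value near it: an essential singularity (not a pole of any order).

The point is an essential singularity.


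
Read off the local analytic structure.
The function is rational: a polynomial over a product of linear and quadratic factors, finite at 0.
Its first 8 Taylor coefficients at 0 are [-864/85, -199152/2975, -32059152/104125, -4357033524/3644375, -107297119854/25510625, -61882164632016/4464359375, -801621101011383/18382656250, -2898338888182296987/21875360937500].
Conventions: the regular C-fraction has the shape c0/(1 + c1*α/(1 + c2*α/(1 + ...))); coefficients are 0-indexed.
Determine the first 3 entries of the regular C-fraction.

The regular C-fraction coefficients are [-864/85, -461/70, 9157/4610].

Taylor coefficients (read off): a_0 = -864/85, a_1 = -199152/2975, a_2 = -32059152/104125.
c0 = a_0 = -864/85. Peel one level at a time: if S = 1 + c*α/S' with S'(0) = 1, then c is the α-coefficient of S and S' = c*α/(S - 1).
S_1 = c0/f = 1 + (-461/70)*α + (9157/700)*α^2 + ...; c1 = -461/70.
S_2 = c1*α/(S_1 - 1) = 1 + (9157/4610)*α + ...; c2 = 9157/4610.


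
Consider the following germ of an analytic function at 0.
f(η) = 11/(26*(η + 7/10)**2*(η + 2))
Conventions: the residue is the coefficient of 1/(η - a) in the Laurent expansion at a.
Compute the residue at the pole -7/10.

The residue is -550/2197.

At the order-2 pole -7/10 set g(η) = (η - (-7/10))^2*f(η) = 11/(26*(η + 2)).
Order-2 pole: residue = g'(a); g'(-7/10) = -550/2197, so the residue is -550/2197.
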